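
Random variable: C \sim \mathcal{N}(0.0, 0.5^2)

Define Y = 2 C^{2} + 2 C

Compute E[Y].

E[Y] = 2*E[C²] + 2*E[C]
E[C] = 0
E[C²] = Var(C) + (E[C])² = 0.25 + 0 = 0.25
E[Y] = 2*0.25 + 2*0 = 0.5

0.5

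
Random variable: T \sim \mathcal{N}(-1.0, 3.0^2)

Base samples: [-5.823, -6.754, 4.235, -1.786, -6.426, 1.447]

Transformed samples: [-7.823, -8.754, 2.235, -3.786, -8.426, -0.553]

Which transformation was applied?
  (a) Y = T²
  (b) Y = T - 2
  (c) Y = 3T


Checking option (b) Y = T - 2:
  T = -5.823 -> Y = -7.823 ✓
  T = -6.754 -> Y = -8.754 ✓
  T = 4.235 -> Y = 2.235 ✓
All samples match this transformation.

(b) T - 2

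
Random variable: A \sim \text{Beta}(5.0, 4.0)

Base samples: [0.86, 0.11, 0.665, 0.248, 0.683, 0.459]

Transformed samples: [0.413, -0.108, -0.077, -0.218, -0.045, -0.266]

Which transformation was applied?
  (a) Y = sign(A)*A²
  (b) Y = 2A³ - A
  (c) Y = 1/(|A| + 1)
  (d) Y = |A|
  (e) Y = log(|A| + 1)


Checking option (b) Y = 2A³ - A:
  A = 0.86 -> Y = 0.413 ✓
  A = 0.11 -> Y = -0.108 ✓
  A = 0.665 -> Y = -0.077 ✓
All samples match this transformation.

(b) 2A³ - A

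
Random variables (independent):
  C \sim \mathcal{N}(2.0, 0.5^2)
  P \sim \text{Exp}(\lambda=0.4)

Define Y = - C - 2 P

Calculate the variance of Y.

For independent RVs: Var(aX + bY) = a²Var(X) + b²Var(Y)
Var(C) = 0.25
Var(P) = 6.25
Var(Y) = (-1)²*0.25 + (-2)²*6.25
= 1*0.25 + 4*6.25 = 25.25

25.25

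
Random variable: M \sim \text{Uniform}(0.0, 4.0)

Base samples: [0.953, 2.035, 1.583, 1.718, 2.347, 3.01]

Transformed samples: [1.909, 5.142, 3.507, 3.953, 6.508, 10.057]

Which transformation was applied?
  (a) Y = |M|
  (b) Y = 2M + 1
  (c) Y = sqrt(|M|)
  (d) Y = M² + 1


Checking option (d) Y = M² + 1:
  M = 0.953 -> Y = 1.909 ✓
  M = 2.035 -> Y = 5.142 ✓
  M = 1.583 -> Y = 3.507 ✓
All samples match this transformation.

(d) M² + 1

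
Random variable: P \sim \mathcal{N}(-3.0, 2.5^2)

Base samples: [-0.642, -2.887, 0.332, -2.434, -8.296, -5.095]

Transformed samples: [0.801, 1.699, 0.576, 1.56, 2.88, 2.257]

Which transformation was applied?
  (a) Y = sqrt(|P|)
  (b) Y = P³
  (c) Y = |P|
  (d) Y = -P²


Checking option (a) Y = sqrt(|P|):
  P = -0.642 -> Y = 0.801 ✓
  P = -2.887 -> Y = 1.699 ✓
  P = 0.332 -> Y = 0.576 ✓
All samples match this transformation.

(a) sqrt(|P|)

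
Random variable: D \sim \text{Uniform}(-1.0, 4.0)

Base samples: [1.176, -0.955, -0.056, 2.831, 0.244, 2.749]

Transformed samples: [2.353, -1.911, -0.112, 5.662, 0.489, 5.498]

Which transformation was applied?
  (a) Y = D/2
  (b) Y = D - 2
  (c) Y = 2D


Checking option (c) Y = 2D:
  D = 1.176 -> Y = 2.353 ✓
  D = -0.955 -> Y = -1.911 ✓
  D = -0.056 -> Y = -0.112 ✓
All samples match this transformation.

(c) 2D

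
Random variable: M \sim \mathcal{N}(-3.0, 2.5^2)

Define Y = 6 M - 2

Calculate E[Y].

For Y = 6M - 2:
E[Y] = 6 * E[M] - 2
E[M] = -3.0 = -3
E[Y] = 6 * (-3) - 2 = -20

-20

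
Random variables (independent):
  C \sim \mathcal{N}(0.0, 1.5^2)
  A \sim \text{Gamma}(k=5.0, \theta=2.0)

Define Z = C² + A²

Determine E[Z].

E[Z] = E[C²] + E[A²]
E[C²] = Var(C) + E[C]² = 2.25 + 0 = 2.25
E[A²] = Var(A) + E[A]² = 20 + 100 = 120
E[Z] = 2.25 + 120 = 122.25

122.25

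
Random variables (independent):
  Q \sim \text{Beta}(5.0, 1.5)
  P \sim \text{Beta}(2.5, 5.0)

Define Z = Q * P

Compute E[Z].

For independent RVs: E[XY] = E[X]*E[Y]
E[Q] = 0.76923077
E[P] = 0.33333333
E[Z] = 0.76923077 * 0.33333333 = 0.25641026

0.25641026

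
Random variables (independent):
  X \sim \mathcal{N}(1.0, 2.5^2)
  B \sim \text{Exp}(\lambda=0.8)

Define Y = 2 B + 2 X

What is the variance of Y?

For independent RVs: Var(aX + bY) = a²Var(X) + b²Var(Y)
Var(X) = 6.25
Var(B) = 1.5625
Var(Y) = 2²*6.25 + 2²*1.5625
= 4*6.25 + 4*1.5625 = 31.25

31.25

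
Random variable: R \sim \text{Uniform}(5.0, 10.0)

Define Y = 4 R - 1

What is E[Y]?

For Y = 4R - 1:
E[Y] = 4 * E[R] - 1
E[R] = (5 + 10)/2 = 7.5
E[Y] = 4 * 7.5 - 1 = 29

29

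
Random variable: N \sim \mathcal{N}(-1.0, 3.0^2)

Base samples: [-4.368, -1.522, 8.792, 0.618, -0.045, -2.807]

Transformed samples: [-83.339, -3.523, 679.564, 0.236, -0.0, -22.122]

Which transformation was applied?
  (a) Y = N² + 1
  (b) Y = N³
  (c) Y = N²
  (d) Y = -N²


Checking option (b) Y = N³:
  N = -4.368 -> Y = -83.339 ✓
  N = -1.522 -> Y = -3.523 ✓
  N = 8.792 -> Y = 679.564 ✓
All samples match this transformation.

(b) N³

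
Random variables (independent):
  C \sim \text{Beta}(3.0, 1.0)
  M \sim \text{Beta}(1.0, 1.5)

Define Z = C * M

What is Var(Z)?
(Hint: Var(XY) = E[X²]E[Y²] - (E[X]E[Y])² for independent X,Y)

Var(XY) = E[X²]E[Y²] - (E[X]E[Y])²
E[C] = 0.75, Var(C) = 0.0375
E[M] = 0.4, Var(M) = 0.068571429
E[C²] = 0.0375 + 0.75² = 0.6
E[M²] = 0.068571429 + 0.4² = 0.22857143
Var(Z) = 0.6*0.22857143 - (0.75*0.4)²
= 0.13714286 - 0.09 = 0.047142857

0.047142857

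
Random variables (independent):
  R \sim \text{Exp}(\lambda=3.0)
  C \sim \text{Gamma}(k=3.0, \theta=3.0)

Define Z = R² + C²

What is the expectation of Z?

E[Z] = E[R²] + E[C²]
E[R²] = Var(R) + E[R]² = 0.11111111 + 0.11111111 = 0.22222222
E[C²] = Var(C) + E[C]² = 27 + 81 = 108
E[Z] = 0.22222222 + 108 = 108.22222

108.22222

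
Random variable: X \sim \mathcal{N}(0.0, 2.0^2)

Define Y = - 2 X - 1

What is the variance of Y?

For Y = aX + b: Var(Y) = a² * Var(X)
Var(X) = 2.0^2 = 4
Var(Y) = (-2)² * 4 = 4 * 4 = 16

16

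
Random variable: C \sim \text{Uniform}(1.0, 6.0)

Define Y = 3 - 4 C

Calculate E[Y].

For Y = -4C + 3:
E[Y] = -4 * E[C] + 3
E[C] = (1 + 6)/2 = 3.5
E[Y] = -4 * 3.5 + 3 = -11

-11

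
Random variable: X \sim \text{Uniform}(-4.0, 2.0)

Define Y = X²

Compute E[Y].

Using E[X²] = Var(X) + (E[X])²:
E[X] = -1
Var(X) = (2 + 4)^2/12 = 3
E[X²] = 3 + (-1)² = 3 + 1 = 4

4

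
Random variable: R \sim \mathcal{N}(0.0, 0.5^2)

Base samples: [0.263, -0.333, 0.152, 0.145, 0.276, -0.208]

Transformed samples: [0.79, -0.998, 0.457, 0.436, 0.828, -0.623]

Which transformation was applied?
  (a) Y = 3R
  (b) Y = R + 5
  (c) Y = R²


Checking option (a) Y = 3R:
  R = 0.263 -> Y = 0.79 ✓
  R = -0.333 -> Y = -0.998 ✓
  R = 0.152 -> Y = 0.457 ✓
All samples match this transformation.

(a) 3R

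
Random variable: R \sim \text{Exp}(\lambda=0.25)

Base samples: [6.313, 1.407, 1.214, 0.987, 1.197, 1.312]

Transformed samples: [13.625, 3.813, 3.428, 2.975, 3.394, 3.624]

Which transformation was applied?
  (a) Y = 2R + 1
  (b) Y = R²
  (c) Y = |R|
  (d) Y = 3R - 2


Checking option (a) Y = 2R + 1:
  R = 6.313 -> Y = 13.625 ✓
  R = 1.407 -> Y = 3.813 ✓
  R = 1.214 -> Y = 3.428 ✓
All samples match this transformation.

(a) 2R + 1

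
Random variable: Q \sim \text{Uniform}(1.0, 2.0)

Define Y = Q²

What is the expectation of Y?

E[Q²] = Var(Q) + (E[Q])² = 0.083333333 + 2.25 = 2.3333333

2.3333333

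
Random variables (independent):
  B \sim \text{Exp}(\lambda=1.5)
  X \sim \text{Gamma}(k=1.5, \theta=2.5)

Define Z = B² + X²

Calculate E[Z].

E[Z] = E[B²] + E[X²]
E[B²] = Var(B) + E[B]² = 0.44444444 + 0.44444444 = 0.88888889
E[X²] = Var(X) + E[X]² = 9.375 + 14.0625 = 23.4375
E[Z] = 0.88888889 + 23.4375 = 24.326389

24.326389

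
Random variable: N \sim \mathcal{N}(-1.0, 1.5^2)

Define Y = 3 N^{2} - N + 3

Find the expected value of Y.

E[Y] = 3*E[N²] - 1*E[N] + 3
E[N] = -1
E[N²] = Var(N) + (E[N])² = 2.25 + 1 = 3.25
E[Y] = 3*3.25 - 1*(-1) + 3 = 13.75

13.75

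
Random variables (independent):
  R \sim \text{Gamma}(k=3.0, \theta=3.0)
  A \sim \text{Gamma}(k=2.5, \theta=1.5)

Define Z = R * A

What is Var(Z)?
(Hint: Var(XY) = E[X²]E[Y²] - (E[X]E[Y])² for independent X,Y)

Var(XY) = E[X²]E[Y²] - (E[X]E[Y])²
E[R] = 9, Var(R) = 27
E[A] = 3.75, Var(A) = 5.625
E[R²] = 27 + 9² = 108
E[A²] = 5.625 + 3.75² = 19.6875
Var(Z) = 108*19.6875 - (9*3.75)²
= 2126.25 - 1139.0625 = 987.1875

987.1875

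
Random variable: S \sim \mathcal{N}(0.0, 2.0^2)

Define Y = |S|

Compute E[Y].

For X ~ N(0, 2.0²), E[|X|] = sigma * sqrt(2/pi)
= 2.0 * sqrt(2/pi) = 1.5957691

1.5957691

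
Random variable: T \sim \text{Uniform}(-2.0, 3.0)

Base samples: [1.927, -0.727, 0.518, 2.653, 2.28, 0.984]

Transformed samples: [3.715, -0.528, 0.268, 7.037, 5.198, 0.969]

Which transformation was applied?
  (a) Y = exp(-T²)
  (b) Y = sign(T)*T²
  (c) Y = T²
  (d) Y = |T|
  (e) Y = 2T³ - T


Checking option (b) Y = sign(T)*T²:
  T = 1.927 -> Y = 3.715 ✓
  T = -0.727 -> Y = -0.528 ✓
  T = 0.518 -> Y = 0.268 ✓
All samples match this transformation.

(b) sign(T)*T²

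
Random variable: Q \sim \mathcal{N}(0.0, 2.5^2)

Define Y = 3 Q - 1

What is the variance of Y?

For Y = aQ + b: Var(Y) = a² * Var(Q)
Var(Q) = 2.5^2 = 6.25
Var(Y) = 3² * 6.25 = 9 * 6.25 = 56.25

56.25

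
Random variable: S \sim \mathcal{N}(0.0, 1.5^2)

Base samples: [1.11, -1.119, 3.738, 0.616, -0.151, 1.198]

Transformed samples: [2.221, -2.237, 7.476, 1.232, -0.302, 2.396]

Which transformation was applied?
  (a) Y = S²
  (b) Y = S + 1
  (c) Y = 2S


Checking option (c) Y = 2S:
  S = 1.11 -> Y = 2.221 ✓
  S = -1.119 -> Y = -2.237 ✓
  S = 3.738 -> Y = 7.476 ✓
All samples match this transformation.

(c) 2S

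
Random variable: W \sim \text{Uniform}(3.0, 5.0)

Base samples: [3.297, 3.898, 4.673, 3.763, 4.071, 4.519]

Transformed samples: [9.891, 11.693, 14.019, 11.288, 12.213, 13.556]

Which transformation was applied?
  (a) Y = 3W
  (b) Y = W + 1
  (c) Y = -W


Checking option (a) Y = 3W:
  W = 3.297 -> Y = 9.891 ✓
  W = 3.898 -> Y = 11.693 ✓
  W = 4.673 -> Y = 14.019 ✓
All samples match this transformation.

(a) 3W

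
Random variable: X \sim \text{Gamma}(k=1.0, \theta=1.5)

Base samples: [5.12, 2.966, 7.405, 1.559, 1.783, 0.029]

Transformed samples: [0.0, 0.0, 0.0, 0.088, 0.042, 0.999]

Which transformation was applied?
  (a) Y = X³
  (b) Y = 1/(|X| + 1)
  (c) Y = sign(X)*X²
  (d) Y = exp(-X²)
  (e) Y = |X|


Checking option (d) Y = exp(-X²):
  X = 5.12 -> Y = 0.0 ✓
  X = 2.966 -> Y = 0.0 ✓
  X = 7.405 -> Y = 0.0 ✓
All samples match this transformation.

(d) exp(-X²)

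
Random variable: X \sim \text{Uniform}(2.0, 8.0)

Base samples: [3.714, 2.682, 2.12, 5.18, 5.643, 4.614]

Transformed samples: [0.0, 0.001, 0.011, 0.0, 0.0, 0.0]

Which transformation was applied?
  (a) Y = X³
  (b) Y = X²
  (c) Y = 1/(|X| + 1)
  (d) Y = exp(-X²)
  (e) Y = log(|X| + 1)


Checking option (d) Y = exp(-X²):
  X = 3.714 -> Y = 0.0 ✓
  X = 2.682 -> Y = 0.001 ✓
  X = 2.12 -> Y = 0.011 ✓
All samples match this transformation.

(d) exp(-X²)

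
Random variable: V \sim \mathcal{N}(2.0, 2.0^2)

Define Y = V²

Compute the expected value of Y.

Using E[X²] = Var(X) + (E[X])²:
E[V] = 2
Var(V) = 2.0^2 = 4
E[V²] = 4 + 2² = 4 + 4 = 8

8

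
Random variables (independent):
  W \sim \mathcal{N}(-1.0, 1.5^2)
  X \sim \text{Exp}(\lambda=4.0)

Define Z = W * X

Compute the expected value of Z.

For independent RVs: E[XY] = E[X]*E[Y]
E[W] = -1
E[X] = 0.25
E[Z] = -1 * 0.25 = -0.25

-0.25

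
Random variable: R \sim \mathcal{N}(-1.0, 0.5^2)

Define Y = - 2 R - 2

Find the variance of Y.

For Y = aR + b: Var(Y) = a² * Var(R)
Var(R) = 0.5^2 = 0.25
Var(Y) = (-2)² * 0.25 = 4 * 0.25 = 1

1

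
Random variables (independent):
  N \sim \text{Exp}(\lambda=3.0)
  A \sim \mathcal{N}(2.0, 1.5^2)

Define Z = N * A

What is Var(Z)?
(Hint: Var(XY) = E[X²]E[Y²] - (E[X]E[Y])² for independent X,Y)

Var(XY) = E[X²]E[Y²] - (E[X]E[Y])²
E[N] = 0.33333333, Var(N) = 0.11111111
E[A] = 2, Var(A) = 2.25
E[N²] = 0.11111111 + 0.33333333² = 0.22222222
E[A²] = 2.25 + 2² = 6.25
Var(Z) = 0.22222222*6.25 - (0.33333333*2)²
= 1.3888889 - 0.44444444 = 0.94444444

0.94444444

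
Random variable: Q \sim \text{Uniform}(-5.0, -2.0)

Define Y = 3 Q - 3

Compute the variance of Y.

For Y = aQ + b: Var(Y) = a² * Var(Q)
Var(Q) = (-2 + 5)^2/12 = 0.75
Var(Y) = 3² * 0.75 = 9 * 0.75 = 6.75

6.75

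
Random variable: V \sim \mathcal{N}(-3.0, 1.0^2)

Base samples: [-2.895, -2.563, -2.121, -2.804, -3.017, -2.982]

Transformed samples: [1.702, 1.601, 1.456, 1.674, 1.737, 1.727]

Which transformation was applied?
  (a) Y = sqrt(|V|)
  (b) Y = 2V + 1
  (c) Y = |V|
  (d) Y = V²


Checking option (a) Y = sqrt(|V|):
  V = -2.895 -> Y = 1.702 ✓
  V = -2.563 -> Y = 1.601 ✓
  V = -2.121 -> Y = 1.456 ✓
All samples match this transformation.

(a) sqrt(|V|)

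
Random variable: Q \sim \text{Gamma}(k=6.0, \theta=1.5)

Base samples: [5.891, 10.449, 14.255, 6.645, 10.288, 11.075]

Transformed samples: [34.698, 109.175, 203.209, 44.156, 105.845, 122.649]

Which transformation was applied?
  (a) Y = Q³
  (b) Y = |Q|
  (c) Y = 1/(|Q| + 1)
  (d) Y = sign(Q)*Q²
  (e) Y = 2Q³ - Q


Checking option (d) Y = sign(Q)*Q²:
  Q = 5.891 -> Y = 34.698 ✓
  Q = 10.449 -> Y = 109.175 ✓
  Q = 14.255 -> Y = 203.209 ✓
All samples match this transformation.

(d) sign(Q)*Q²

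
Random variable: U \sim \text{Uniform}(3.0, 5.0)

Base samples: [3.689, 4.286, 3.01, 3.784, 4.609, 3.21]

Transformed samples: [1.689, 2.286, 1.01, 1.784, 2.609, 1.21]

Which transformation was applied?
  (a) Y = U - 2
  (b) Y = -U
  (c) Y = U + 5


Checking option (a) Y = U - 2:
  U = 3.689 -> Y = 1.689 ✓
  U = 4.286 -> Y = 2.286 ✓
  U = 3.01 -> Y = 1.01 ✓
All samples match this transformation.

(a) U - 2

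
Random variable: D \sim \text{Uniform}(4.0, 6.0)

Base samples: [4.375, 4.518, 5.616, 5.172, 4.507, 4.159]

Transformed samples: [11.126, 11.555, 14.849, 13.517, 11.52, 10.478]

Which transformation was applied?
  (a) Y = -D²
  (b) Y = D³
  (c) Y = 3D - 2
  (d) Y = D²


Checking option (c) Y = 3D - 2:
  D = 4.375 -> Y = 11.126 ✓
  D = 4.518 -> Y = 11.555 ✓
  D = 5.616 -> Y = 14.849 ✓
All samples match this transformation.

(c) 3D - 2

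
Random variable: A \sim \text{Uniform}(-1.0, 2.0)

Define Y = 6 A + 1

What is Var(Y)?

For Y = aA + b: Var(Y) = a² * Var(A)
Var(A) = (2 + 1)^2/12 = 0.75
Var(Y) = 6² * 0.75 = 36 * 0.75 = 27

27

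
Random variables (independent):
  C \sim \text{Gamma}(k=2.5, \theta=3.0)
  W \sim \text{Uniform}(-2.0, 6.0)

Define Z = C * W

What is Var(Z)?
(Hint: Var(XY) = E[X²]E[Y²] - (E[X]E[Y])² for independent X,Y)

Var(XY) = E[X²]E[Y²] - (E[X]E[Y])²
E[C] = 7.5, Var(C) = 22.5
E[W] = 2, Var(W) = 5.3333333
E[C²] = 22.5 + 7.5² = 78.75
E[W²] = 5.3333333 + 2² = 9.3333333
Var(Z) = 78.75*9.3333333 - (7.5*2)²
= 735 - 225 = 510

510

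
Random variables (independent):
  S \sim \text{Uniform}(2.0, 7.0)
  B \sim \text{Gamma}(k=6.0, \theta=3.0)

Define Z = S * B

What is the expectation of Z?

For independent RVs: E[XY] = E[X]*E[Y]
E[S] = 4.5
E[B] = 18
E[Z] = 4.5 * 18 = 81

81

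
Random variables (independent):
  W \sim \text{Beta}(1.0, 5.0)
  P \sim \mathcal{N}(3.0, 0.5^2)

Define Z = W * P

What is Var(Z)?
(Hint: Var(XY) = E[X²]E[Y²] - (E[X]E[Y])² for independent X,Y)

Var(XY) = E[X²]E[Y²] - (E[X]E[Y])²
E[W] = 0.16666667, Var(W) = 0.01984127
E[P] = 3, Var(P) = 0.25
E[W²] = 0.01984127 + 0.16666667² = 0.047619048
E[P²] = 0.25 + 3² = 9.25
Var(Z) = 0.047619048*9.25 - (0.16666667*3)²
= 0.44047619 - 0.25 = 0.19047619

0.19047619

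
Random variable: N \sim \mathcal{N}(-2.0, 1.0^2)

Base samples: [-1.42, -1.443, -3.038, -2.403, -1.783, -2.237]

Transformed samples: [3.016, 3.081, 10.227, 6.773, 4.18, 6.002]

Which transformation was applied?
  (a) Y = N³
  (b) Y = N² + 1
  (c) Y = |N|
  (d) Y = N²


Checking option (b) Y = N² + 1:
  N = -1.42 -> Y = 3.016 ✓
  N = -1.443 -> Y = 3.081 ✓
  N = -3.038 -> Y = 10.227 ✓
All samples match this transformation.

(b) N² + 1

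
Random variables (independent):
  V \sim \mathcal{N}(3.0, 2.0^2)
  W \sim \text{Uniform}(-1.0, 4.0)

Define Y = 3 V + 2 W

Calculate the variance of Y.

For independent RVs: Var(aX + bY) = a²Var(X) + b²Var(Y)
Var(V) = 4
Var(W) = 2.0833333
Var(Y) = 3²*4 + 2²*2.0833333
= 9*4 + 4*2.0833333 = 44.333333

44.333333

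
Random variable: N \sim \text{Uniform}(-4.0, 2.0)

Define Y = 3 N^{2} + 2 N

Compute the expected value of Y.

E[Y] = 3*E[N²] + 2*E[N]
E[N] = -1
E[N²] = Var(N) + (E[N])² = 3 + 1 = 4
E[Y] = 3*4 + 2*(-1) = 10

10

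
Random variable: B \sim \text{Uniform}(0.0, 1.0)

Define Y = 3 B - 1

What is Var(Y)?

For Y = aB + b: Var(Y) = a² * Var(B)
Var(B) = (1 - 0)^2/12 = 0.083333333
Var(Y) = 3² * 0.083333333 = 9 * 0.083333333 = 0.75

0.75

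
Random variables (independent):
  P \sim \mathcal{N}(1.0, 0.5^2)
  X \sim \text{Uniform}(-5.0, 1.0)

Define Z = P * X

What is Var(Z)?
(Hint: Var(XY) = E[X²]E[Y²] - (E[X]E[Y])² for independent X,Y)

Var(XY) = E[X²]E[Y²] - (E[X]E[Y])²
E[P] = 1, Var(P) = 0.25
E[X] = -2, Var(X) = 3
E[P²] = 0.25 + 1² = 1.25
E[X²] = 3 + (-2)² = 7
Var(Z) = 1.25*7 - (1*(-2))²
= 8.75 - 4 = 4.75

4.75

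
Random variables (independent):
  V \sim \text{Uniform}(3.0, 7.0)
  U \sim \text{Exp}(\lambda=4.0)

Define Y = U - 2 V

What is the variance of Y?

For independent RVs: Var(aX + bY) = a²Var(X) + b²Var(Y)
Var(V) = 1.3333333
Var(U) = 0.0625
Var(Y) = (-2)²*1.3333333 + 1²*0.0625
= 4*1.3333333 + 1*0.0625 = 5.3958333

5.3958333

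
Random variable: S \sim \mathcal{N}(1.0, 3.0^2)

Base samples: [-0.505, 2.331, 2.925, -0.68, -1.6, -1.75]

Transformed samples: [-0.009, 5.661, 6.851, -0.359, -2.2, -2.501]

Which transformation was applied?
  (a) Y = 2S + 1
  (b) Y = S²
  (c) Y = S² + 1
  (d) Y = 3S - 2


Checking option (a) Y = 2S + 1:
  S = -0.505 -> Y = -0.009 ✓
  S = 2.331 -> Y = 5.661 ✓
  S = 2.925 -> Y = 6.851 ✓
All samples match this transformation.

(a) 2S + 1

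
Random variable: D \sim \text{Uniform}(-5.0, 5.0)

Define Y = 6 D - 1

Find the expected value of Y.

For Y = 6D - 1:
E[Y] = 6 * E[D] - 1
E[D] = (-5 + 5)/2 = 0
E[Y] = 6 * 0 - 1 = -1

-1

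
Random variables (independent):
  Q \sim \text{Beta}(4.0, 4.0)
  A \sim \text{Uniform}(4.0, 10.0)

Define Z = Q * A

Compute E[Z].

For independent RVs: E[XY] = E[X]*E[Y]
E[Q] = 0.5
E[A] = 7
E[Z] = 0.5 * 7 = 3.5

3.5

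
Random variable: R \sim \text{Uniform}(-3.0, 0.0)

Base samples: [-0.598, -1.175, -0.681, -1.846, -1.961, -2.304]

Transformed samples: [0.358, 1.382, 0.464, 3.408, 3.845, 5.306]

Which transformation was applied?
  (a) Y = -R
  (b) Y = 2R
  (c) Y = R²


Checking option (c) Y = R²:
  R = -0.598 -> Y = 0.358 ✓
  R = -1.175 -> Y = 1.382 ✓
  R = -0.681 -> Y = 0.464 ✓
All samples match this transformation.

(c) R²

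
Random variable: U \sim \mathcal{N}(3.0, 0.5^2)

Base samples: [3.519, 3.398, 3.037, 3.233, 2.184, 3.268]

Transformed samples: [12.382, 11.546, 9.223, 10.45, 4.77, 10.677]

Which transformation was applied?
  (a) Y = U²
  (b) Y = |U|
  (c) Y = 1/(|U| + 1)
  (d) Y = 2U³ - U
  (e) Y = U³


Checking option (a) Y = U²:
  U = 3.519 -> Y = 12.382 ✓
  U = 3.398 -> Y = 11.546 ✓
  U = 3.037 -> Y = 9.223 ✓
All samples match this transformation.

(a) U²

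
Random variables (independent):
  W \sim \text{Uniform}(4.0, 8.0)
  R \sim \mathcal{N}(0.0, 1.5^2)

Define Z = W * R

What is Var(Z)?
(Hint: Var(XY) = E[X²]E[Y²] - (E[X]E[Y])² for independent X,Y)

Var(XY) = E[X²]E[Y²] - (E[X]E[Y])²
E[W] = 6, Var(W) = 1.3333333
E[R] = 0, Var(R) = 2.25
E[W²] = 1.3333333 + 6² = 37.333333
E[R²] = 2.25 + 0² = 2.25
Var(Z) = 37.333333*2.25 - (6*0)²
= 84 - 0 = 84

84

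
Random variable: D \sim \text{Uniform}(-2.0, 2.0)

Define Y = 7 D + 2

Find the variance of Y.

For Y = aD + b: Var(Y) = a² * Var(D)
Var(D) = (2 + 2)^2/12 = 1.3333333
Var(Y) = 7² * 1.3333333 = 49 * 1.3333333 = 65.333333

65.333333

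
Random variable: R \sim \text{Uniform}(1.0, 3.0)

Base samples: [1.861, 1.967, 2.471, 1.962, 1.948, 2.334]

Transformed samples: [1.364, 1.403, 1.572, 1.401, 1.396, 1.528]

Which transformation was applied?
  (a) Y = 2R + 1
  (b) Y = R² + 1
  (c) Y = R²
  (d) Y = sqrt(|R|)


Checking option (d) Y = sqrt(|R|):
  R = 1.861 -> Y = 1.364 ✓
  R = 1.967 -> Y = 1.403 ✓
  R = 2.471 -> Y = 1.572 ✓
All samples match this transformation.

(d) sqrt(|R|)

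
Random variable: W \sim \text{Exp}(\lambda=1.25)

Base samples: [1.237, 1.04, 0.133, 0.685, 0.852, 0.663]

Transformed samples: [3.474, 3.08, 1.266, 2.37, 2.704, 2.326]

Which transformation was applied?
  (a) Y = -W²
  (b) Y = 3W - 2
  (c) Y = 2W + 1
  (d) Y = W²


Checking option (c) Y = 2W + 1:
  W = 1.237 -> Y = 3.474 ✓
  W = 1.04 -> Y = 3.08 ✓
  W = 0.133 -> Y = 1.266 ✓
All samples match this transformation.

(c) 2W + 1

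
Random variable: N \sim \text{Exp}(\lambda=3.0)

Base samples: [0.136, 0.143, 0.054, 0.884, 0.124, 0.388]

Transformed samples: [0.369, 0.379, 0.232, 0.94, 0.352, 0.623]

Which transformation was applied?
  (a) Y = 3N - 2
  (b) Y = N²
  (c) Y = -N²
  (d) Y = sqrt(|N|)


Checking option (d) Y = sqrt(|N|):
  N = 0.136 -> Y = 0.369 ✓
  N = 0.143 -> Y = 0.379 ✓
  N = 0.054 -> Y = 0.232 ✓
All samples match this transformation.

(d) sqrt(|N|)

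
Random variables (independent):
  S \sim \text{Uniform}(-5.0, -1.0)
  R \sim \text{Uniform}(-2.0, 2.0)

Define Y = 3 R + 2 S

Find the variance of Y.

For independent RVs: Var(aX + bY) = a²Var(X) + b²Var(Y)
Var(S) = 1.3333333
Var(R) = 1.3333333
Var(Y) = 2²*1.3333333 + 3²*1.3333333
= 4*1.3333333 + 9*1.3333333 = 17.333333

17.333333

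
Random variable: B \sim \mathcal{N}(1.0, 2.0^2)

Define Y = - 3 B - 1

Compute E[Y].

For Y = -3B - 1:
E[Y] = -3 * E[B] - 1
E[B] = 1.0 = 1
E[Y] = -3 * 1 - 1 = -4

-4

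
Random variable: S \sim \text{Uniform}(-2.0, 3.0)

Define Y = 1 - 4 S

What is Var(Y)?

For Y = aS + b: Var(Y) = a² * Var(S)
Var(S) = (3 + 2)^2/12 = 2.0833333
Var(Y) = (-4)² * 2.0833333 = 16 * 2.0833333 = 33.333333

33.333333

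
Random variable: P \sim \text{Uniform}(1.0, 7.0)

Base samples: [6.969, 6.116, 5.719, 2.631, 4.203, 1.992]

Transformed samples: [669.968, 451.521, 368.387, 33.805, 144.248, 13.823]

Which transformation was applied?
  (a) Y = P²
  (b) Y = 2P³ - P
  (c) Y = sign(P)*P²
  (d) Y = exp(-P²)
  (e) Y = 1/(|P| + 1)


Checking option (b) Y = 2P³ - P:
  P = 6.969 -> Y = 669.968 ✓
  P = 6.116 -> Y = 451.521 ✓
  P = 5.719 -> Y = 368.387 ✓
All samples match this transformation.

(b) 2P³ - P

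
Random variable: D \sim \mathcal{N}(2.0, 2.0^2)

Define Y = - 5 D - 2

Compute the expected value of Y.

For Y = -5D - 2:
E[Y] = -5 * E[D] - 2
E[D] = 2.0 = 2
E[Y] = -5 * 2 - 2 = -12

-12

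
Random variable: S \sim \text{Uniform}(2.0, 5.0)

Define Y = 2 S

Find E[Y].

For Y = 2S:
E[Y] = 2 * E[S]
E[S] = (2 + 5)/2 = 3.5
E[Y] = 2 * 3.5 = 7

7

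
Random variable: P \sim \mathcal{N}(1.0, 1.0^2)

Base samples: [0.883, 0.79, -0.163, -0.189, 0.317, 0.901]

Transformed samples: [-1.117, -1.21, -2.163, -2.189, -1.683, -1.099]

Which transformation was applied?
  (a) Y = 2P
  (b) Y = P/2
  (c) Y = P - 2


Checking option (c) Y = P - 2:
  P = 0.883 -> Y = -1.117 ✓
  P = 0.79 -> Y = -1.21 ✓
  P = -0.163 -> Y = -2.163 ✓
All samples match this transformation.

(c) P - 2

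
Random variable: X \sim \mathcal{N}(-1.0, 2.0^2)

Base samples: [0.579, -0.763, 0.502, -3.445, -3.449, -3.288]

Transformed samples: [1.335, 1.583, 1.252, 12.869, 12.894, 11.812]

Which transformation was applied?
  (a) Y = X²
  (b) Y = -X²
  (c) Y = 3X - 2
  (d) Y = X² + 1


Checking option (d) Y = X² + 1:
  X = 0.579 -> Y = 1.335 ✓
  X = -0.763 -> Y = 1.583 ✓
  X = 0.502 -> Y = 1.252 ✓
All samples match this transformation.

(d) X² + 1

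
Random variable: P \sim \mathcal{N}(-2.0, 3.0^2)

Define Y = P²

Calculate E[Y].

E[P²] = Var(P) + (E[P])² = 9 + 4 = 13

13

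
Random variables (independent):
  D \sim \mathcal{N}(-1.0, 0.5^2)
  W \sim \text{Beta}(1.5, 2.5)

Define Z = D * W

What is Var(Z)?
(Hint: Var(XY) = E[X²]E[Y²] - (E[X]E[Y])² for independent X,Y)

Var(XY) = E[X²]E[Y²] - (E[X]E[Y])²
E[D] = -1, Var(D) = 0.25
E[W] = 0.375, Var(W) = 0.046875
E[D²] = 0.25 + (-1)² = 1.25
E[W²] = 0.046875 + 0.375² = 0.1875
Var(Z) = 1.25*0.1875 - (-1*0.375)²
= 0.234375 - 0.140625 = 0.09375

0.09375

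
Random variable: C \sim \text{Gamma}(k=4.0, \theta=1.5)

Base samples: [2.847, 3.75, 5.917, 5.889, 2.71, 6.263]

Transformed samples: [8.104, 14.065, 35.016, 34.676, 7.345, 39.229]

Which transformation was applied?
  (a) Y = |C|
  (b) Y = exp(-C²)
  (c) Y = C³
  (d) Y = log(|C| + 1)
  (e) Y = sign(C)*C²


Checking option (e) Y = sign(C)*C²:
  C = 2.847 -> Y = 8.104 ✓
  C = 3.75 -> Y = 14.065 ✓
  C = 5.917 -> Y = 35.016 ✓
All samples match this transformation.

(e) sign(C)*C²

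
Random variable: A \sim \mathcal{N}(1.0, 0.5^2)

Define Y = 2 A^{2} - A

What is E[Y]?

E[Y] = 2*E[A²] - 1*E[A]
E[A] = 1
E[A²] = Var(A) + (E[A])² = 0.25 + 1 = 1.25
E[Y] = 2*1.25 - 1*1 = 1.5

1.5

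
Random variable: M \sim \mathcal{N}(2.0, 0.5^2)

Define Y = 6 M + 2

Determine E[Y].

For Y = 6M + 2:
E[Y] = 6 * E[M] + 2
E[M] = 2.0 = 2
E[Y] = 6 * 2 + 2 = 14

14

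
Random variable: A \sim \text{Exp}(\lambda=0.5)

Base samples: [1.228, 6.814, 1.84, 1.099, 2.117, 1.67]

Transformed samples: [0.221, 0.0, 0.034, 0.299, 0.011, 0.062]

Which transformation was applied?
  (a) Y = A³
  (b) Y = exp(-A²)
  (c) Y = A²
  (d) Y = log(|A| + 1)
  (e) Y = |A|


Checking option (b) Y = exp(-A²):
  A = 1.228 -> Y = 0.221 ✓
  A = 6.814 -> Y = 0.0 ✓
  A = 1.84 -> Y = 0.034 ✓
All samples match this transformation.

(b) exp(-A²)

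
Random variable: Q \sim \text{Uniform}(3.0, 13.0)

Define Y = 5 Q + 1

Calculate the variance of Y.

For Y = aQ + b: Var(Y) = a² * Var(Q)
Var(Q) = (13 - 3)^2/12 = 8.3333333
Var(Y) = 5² * 8.3333333 = 25 * 8.3333333 = 208.33333

208.33333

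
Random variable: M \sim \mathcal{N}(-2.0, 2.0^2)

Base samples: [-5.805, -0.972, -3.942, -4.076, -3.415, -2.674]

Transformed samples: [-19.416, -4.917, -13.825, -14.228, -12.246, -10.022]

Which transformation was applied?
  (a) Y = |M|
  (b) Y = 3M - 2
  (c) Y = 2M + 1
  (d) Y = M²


Checking option (b) Y = 3M - 2:
  M = -5.805 -> Y = -19.416 ✓
  M = -0.972 -> Y = -4.917 ✓
  M = -3.942 -> Y = -13.825 ✓
All samples match this transformation.

(b) 3M - 2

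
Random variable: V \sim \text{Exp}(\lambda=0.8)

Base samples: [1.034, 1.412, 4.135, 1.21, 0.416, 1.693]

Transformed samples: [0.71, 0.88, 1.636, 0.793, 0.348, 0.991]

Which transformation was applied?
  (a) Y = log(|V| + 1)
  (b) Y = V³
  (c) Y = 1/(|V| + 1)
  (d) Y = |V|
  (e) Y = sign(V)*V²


Checking option (a) Y = log(|V| + 1):
  V = 1.034 -> Y = 0.71 ✓
  V = 1.412 -> Y = 0.88 ✓
  V = 4.135 -> Y = 1.636 ✓
All samples match this transformation.

(a) log(|V| + 1)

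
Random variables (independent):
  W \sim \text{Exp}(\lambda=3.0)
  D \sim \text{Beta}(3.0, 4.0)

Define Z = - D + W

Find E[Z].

E[Z] = 1*E[W] - 1*E[D]
E[W] = 0.33333333
E[D] = 0.42857143
E[Z] = 1*0.33333333 - 1*0.42857143 = -0.095238095

-0.095238095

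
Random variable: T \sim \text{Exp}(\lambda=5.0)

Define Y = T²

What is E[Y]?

E[T²] = Var(T) + (E[T])² = 0.04 + 0.04 = 0.08

0.08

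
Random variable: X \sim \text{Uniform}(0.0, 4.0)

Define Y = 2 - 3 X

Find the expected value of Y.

For Y = -3X + 2:
E[Y] = -3 * E[X] + 2
E[X] = (0 + 4)/2 = 2
E[Y] = -3 * 2 + 2 = -4

-4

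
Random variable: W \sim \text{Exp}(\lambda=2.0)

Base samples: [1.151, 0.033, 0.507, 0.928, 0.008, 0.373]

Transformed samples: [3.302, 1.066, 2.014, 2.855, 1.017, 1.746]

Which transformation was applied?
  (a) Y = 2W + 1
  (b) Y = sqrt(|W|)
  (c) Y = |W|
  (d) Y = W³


Checking option (a) Y = 2W + 1:
  W = 1.151 -> Y = 3.302 ✓
  W = 0.033 -> Y = 1.066 ✓
  W = 0.507 -> Y = 2.014 ✓
All samples match this transformation.

(a) 2W + 1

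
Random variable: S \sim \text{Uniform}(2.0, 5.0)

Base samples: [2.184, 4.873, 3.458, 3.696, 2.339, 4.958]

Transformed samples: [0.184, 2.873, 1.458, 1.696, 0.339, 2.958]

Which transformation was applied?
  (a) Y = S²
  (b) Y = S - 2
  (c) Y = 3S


Checking option (b) Y = S - 2:
  S = 2.184 -> Y = 0.184 ✓
  S = 4.873 -> Y = 2.873 ✓
  S = 3.458 -> Y = 1.458 ✓
All samples match this transformation.

(b) S - 2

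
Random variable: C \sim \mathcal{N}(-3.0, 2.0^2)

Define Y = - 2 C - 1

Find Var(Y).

For Y = aC + b: Var(Y) = a² * Var(C)
Var(C) = 2.0^2 = 4
Var(Y) = (-2)² * 4 = 4 * 4 = 16

16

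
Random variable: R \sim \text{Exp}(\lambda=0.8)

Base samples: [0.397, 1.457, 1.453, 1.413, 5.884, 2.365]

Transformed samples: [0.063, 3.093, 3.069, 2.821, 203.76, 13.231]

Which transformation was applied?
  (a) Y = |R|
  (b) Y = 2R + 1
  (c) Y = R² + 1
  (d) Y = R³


Checking option (d) Y = R³:
  R = 0.397 -> Y = 0.063 ✓
  R = 1.457 -> Y = 3.093 ✓
  R = 1.453 -> Y = 3.069 ✓
All samples match this transformation.

(d) R³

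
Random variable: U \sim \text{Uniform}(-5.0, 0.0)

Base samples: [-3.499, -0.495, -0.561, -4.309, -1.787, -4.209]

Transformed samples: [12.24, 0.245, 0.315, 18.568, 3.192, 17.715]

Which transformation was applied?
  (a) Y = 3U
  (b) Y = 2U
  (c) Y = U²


Checking option (c) Y = U²:
  U = -3.499 -> Y = 12.24 ✓
  U = -0.495 -> Y = 0.245 ✓
  U = -0.561 -> Y = 0.315 ✓
All samples match this transformation.

(c) U²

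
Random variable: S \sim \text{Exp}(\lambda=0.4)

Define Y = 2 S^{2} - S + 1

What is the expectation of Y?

E[Y] = 2*E[S²] - 1*E[S] + 1
E[S] = 2.5
E[S²] = Var(S) + (E[S])² = 6.25 + 6.25 = 12.5
E[Y] = 2*12.5 - 1*2.5 + 1 = 23.5

23.5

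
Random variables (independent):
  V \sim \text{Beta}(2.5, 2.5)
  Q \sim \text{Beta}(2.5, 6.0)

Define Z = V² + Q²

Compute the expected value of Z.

E[Z] = E[V²] + E[Q²]
E[V²] = Var(V) + E[V]² = 0.041666667 + 0.25 = 0.29166667
E[Q²] = Var(Q) + E[Q]² = 0.021853943 + 0.08650519 = 0.10835913
E[Z] = 0.29166667 + 0.10835913 = 0.4000258

0.4000258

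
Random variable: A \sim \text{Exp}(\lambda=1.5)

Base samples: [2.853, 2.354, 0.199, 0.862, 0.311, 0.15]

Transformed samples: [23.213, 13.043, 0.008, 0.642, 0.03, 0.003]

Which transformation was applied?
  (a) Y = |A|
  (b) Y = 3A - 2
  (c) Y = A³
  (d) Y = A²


Checking option (c) Y = A³:
  A = 2.853 -> Y = 23.213 ✓
  A = 2.354 -> Y = 13.043 ✓
  A = 0.199 -> Y = 0.008 ✓
All samples match this transformation.

(c) A³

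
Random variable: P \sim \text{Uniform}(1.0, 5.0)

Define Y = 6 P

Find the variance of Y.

For Y = aP + b: Var(Y) = a² * Var(P)
Var(P) = (5 - 1)^2/12 = 1.3333333
Var(Y) = 6² * 1.3333333 = 36 * 1.3333333 = 48

48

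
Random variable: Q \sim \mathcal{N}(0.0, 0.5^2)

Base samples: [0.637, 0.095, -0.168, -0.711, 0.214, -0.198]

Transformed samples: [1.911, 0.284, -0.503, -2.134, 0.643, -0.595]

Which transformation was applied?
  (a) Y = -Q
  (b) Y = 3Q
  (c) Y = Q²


Checking option (b) Y = 3Q:
  Q = 0.637 -> Y = 1.911 ✓
  Q = 0.095 -> Y = 0.284 ✓
  Q = -0.168 -> Y = -0.503 ✓
All samples match this transformation.

(b) 3Q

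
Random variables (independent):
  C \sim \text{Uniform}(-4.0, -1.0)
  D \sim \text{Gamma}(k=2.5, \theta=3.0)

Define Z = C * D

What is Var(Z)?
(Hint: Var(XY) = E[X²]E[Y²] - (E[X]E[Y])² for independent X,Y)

Var(XY) = E[X²]E[Y²] - (E[X]E[Y])²
E[C] = -2.5, Var(C) = 0.75
E[D] = 7.5, Var(D) = 22.5
E[C²] = 0.75 + (-2.5)² = 7
E[D²] = 22.5 + 7.5² = 78.75
Var(Z) = 7*78.75 - (-2.5*7.5)²
= 551.25 - 351.5625 = 199.6875

199.6875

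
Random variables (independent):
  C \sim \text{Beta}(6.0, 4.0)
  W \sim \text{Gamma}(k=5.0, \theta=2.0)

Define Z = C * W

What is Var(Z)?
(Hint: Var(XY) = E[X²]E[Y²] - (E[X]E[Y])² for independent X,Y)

Var(XY) = E[X²]E[Y²] - (E[X]E[Y])²
E[C] = 0.6, Var(C) = 0.021818182
E[W] = 10, Var(W) = 20
E[C²] = 0.021818182 + 0.6² = 0.38181818
E[W²] = 20 + 10² = 120
Var(Z) = 0.38181818*120 - (0.6*10)²
= 45.818182 - 36 = 9.8181818

9.8181818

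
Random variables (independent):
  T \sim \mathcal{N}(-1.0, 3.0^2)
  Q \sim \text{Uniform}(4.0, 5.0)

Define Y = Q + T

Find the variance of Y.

For independent RVs: Var(aX + bY) = a²Var(X) + b²Var(Y)
Var(T) = 9
Var(Q) = 0.083333333
Var(Y) = 1²*9 + 1²*0.083333333
= 1*9 + 1*0.083333333 = 9.0833333

9.0833333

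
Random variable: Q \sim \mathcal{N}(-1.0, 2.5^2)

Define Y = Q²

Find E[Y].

E[Q²] = Var(Q) + (E[Q])² = 6.25 + 1 = 7.25

7.25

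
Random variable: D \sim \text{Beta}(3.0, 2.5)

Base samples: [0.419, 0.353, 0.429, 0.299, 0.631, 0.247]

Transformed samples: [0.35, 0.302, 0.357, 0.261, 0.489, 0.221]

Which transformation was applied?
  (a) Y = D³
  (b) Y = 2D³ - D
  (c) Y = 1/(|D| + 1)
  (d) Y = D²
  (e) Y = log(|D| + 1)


Checking option (e) Y = log(|D| + 1):
  D = 0.419 -> Y = 0.35 ✓
  D = 0.353 -> Y = 0.302 ✓
  D = 0.429 -> Y = 0.357 ✓
All samples match this transformation.

(e) log(|D| + 1)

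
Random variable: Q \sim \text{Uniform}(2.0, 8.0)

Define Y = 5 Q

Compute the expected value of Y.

For Y = 5Q:
E[Y] = 5 * E[Q]
E[Q] = (2 + 8)/2 = 5
E[Y] = 5 * 5 = 25

25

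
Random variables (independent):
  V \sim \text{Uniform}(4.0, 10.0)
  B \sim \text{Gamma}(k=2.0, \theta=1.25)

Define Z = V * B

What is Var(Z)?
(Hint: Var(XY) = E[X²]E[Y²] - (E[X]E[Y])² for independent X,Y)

Var(XY) = E[X²]E[Y²] - (E[X]E[Y])²
E[V] = 7, Var(V) = 3
E[B] = 2.5, Var(B) = 3.125
E[V²] = 3 + 7² = 52
E[B²] = 3.125 + 2.5² = 9.375
Var(Z) = 52*9.375 - (7*2.5)²
= 487.5 - 306.25 = 181.25

181.25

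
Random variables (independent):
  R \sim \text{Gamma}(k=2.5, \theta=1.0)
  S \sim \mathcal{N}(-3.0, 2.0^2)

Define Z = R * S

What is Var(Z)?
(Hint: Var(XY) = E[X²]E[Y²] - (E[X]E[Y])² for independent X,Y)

Var(XY) = E[X²]E[Y²] - (E[X]E[Y])²
E[R] = 2.5, Var(R) = 2.5
E[S] = -3, Var(S) = 4
E[R²] = 2.5 + 2.5² = 8.75
E[S²] = 4 + (-3)² = 13
Var(Z) = 8.75*13 - (2.5*(-3))²
= 113.75 - 56.25 = 57.5

57.5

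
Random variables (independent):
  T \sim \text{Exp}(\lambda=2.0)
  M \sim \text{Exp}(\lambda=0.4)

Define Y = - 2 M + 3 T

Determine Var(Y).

For independent RVs: Var(aX + bY) = a²Var(X) + b²Var(Y)
Var(T) = 0.25
Var(M) = 6.25
Var(Y) = 3²*0.25 + (-2)²*6.25
= 9*0.25 + 4*6.25 = 27.25

27.25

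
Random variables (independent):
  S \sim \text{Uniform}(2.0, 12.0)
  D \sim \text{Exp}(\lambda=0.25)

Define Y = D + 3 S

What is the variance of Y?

For independent RVs: Var(aX + bY) = a²Var(X) + b²Var(Y)
Var(S) = 8.3333333
Var(D) = 16
Var(Y) = 3²*8.3333333 + 1²*16
= 9*8.3333333 + 1*16 = 91

91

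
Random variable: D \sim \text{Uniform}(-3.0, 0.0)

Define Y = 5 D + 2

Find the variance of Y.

For Y = aD + b: Var(Y) = a² * Var(D)
Var(D) = (0 + 3)^2/12 = 0.75
Var(Y) = 5² * 0.75 = 25 * 0.75 = 18.75

18.75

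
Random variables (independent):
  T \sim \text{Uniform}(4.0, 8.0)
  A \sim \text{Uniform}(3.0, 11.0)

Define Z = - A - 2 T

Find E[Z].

E[Z] = -2*E[T] - 1*E[A]
E[T] = 6
E[A] = 7
E[Z] = -2*6 - 1*7 = -19

-19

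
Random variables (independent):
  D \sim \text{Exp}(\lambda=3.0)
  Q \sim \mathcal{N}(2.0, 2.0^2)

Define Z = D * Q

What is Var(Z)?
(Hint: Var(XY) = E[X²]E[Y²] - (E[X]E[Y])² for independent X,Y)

Var(XY) = E[X²]E[Y²] - (E[X]E[Y])²
E[D] = 0.33333333, Var(D) = 0.11111111
E[Q] = 2, Var(Q) = 4
E[D²] = 0.11111111 + 0.33333333² = 0.22222222
E[Q²] = 4 + 2² = 8
Var(Z) = 0.22222222*8 - (0.33333333*2)²
= 1.7777778 - 0.44444444 = 1.3333333

1.3333333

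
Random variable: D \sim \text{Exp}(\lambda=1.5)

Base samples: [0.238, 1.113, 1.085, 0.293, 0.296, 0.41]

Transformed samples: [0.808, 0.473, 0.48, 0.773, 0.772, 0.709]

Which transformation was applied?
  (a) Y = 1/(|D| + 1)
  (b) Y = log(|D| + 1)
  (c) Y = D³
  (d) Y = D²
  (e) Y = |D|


Checking option (a) Y = 1/(|D| + 1):
  D = 0.238 -> Y = 0.808 ✓
  D = 1.113 -> Y = 0.473 ✓
  D = 1.085 -> Y = 0.48 ✓
All samples match this transformation.

(a) 1/(|D| + 1)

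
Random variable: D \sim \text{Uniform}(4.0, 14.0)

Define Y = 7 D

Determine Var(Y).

For Y = aD + b: Var(Y) = a² * Var(D)
Var(D) = (14 - 4)^2/12 = 8.3333333
Var(Y) = 7² * 8.3333333 = 49 * 8.3333333 = 408.33333

408.33333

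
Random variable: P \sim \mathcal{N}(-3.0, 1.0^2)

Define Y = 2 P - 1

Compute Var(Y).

For Y = aP + b: Var(Y) = a² * Var(P)
Var(P) = 1.0^2 = 1
Var(Y) = 2² * 1 = 4 * 1 = 4

4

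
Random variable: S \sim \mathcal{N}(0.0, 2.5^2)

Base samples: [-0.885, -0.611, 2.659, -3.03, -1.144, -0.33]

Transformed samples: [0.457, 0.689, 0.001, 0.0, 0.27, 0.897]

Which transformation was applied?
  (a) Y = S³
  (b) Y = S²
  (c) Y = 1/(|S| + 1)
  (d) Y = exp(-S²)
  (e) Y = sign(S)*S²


Checking option (d) Y = exp(-S²):
  S = -0.885 -> Y = 0.457 ✓
  S = -0.611 -> Y = 0.689 ✓
  S = 2.659 -> Y = 0.001 ✓
All samples match this transformation.

(d) exp(-S²)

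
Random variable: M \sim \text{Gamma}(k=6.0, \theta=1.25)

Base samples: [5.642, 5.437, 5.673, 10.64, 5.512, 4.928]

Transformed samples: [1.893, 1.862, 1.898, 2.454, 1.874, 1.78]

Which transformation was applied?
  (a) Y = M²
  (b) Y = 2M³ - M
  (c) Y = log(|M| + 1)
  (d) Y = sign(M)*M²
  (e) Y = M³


Checking option (c) Y = log(|M| + 1):
  M = 5.642 -> Y = 1.893 ✓
  M = 5.437 -> Y = 1.862 ✓
  M = 5.673 -> Y = 1.898 ✓
All samples match this transformation.

(c) log(|M| + 1)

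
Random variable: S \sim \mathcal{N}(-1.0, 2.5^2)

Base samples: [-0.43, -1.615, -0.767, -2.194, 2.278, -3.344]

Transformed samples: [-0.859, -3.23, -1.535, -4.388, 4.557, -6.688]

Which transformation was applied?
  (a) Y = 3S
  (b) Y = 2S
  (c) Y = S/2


Checking option (b) Y = 2S:
  S = -0.43 -> Y = -0.859 ✓
  S = -1.615 -> Y = -3.23 ✓
  S = -0.767 -> Y = -1.535 ✓
All samples match this transformation.

(b) 2S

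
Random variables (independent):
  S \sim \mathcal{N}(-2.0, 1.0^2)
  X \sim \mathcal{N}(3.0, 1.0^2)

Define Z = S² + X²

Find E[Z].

E[Z] = E[S²] + E[X²]
E[S²] = Var(S) + E[S]² = 1 + 4 = 5
E[X²] = Var(X) + E[X]² = 1 + 9 = 10
E[Z] = 5 + 10 = 15

15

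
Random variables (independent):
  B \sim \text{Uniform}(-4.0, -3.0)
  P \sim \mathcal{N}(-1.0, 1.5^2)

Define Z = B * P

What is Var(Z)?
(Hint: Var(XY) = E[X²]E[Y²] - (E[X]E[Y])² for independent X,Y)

Var(XY) = E[X²]E[Y²] - (E[X]E[Y])²
E[B] = -3.5, Var(B) = 0.083333333
E[P] = -1, Var(P) = 2.25
E[B²] = 0.083333333 + (-3.5)² = 12.333333
E[P²] = 2.25 + (-1)² = 3.25
Var(Z) = 12.333333*3.25 - (-3.5*(-1))²
= 40.083333 - 12.25 = 27.833333

27.833333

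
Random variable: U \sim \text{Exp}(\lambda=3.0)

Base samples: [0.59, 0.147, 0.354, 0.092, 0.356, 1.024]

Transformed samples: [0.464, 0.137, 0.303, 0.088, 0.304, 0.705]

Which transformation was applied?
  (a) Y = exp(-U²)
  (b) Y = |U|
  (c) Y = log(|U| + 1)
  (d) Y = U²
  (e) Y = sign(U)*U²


Checking option (c) Y = log(|U| + 1):
  U = 0.59 -> Y = 0.464 ✓
  U = 0.147 -> Y = 0.137 ✓
  U = 0.354 -> Y = 0.303 ✓
All samples match this transformation.

(c) log(|U| + 1)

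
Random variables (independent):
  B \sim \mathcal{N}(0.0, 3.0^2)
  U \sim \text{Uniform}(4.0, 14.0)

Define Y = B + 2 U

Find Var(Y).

For independent RVs: Var(aX + bY) = a²Var(X) + b²Var(Y)
Var(B) = 9
Var(U) = 8.3333333
Var(Y) = 1²*9 + 2²*8.3333333
= 1*9 + 4*8.3333333 = 42.333333

42.333333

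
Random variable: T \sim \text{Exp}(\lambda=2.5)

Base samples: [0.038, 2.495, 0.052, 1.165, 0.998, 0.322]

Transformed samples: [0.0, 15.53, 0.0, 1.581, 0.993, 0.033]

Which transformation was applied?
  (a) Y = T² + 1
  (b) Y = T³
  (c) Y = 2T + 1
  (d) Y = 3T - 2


Checking option (b) Y = T³:
  T = 0.038 -> Y = 0.0 ✓
  T = 2.495 -> Y = 15.53 ✓
  T = 0.052 -> Y = 0.0 ✓
All samples match this transformation.

(b) T³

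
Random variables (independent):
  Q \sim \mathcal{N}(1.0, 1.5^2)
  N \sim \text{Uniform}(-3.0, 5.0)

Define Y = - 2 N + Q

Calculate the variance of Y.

For independent RVs: Var(aX + bY) = a²Var(X) + b²Var(Y)
Var(Q) = 2.25
Var(N) = 5.3333333
Var(Y) = 1²*2.25 + (-2)²*5.3333333
= 1*2.25 + 4*5.3333333 = 23.583333

23.583333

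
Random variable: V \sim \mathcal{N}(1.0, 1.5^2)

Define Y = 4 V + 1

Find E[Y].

For Y = 4V + 1:
E[Y] = 4 * E[V] + 1
E[V] = 1.0 = 1
E[Y] = 4 * 1 + 1 = 5

5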